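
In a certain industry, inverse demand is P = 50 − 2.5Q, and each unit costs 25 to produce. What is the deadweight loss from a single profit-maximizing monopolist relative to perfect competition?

DWL = 31.25

Competitive firms price at marginal cost: P = 25, giving Q = 10.
Monopoly sets MR = MC: 50 − 5Q = 25 ⇒ Q = 5, P = 50 − 2.5·5 = 37.5.
DWL is the triangle between Q = 5 and Q = 10: ½·(10 − 5)·(37.5 − 25) = 31.25.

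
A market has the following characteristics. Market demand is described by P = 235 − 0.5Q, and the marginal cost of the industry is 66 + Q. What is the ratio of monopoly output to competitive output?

Q_m/Q_c = 0.75

The monopolist equates marginal revenue to marginal cost: 235 − Q = 66 + Q, so Q = 84.5. From demand, P = 192.75.
Under competition P = MC: 235 − 0.5Q = 66 + Q ⇒ Q = 338/3, P = 536/3.
Ratio Q_m/Q_c = 84.5/(338/3) = 0.75.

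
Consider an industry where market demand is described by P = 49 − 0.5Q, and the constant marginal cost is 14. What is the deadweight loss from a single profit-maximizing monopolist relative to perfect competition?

DWL = 306.25

Competitive firms price at marginal cost: P = 14, giving Q = 70.
Monopoly sets MR = MC: 49 − Q = 14 ⇒ Q = 35, P = 49 − 0.5·35 = 31.5.
DWL is the triangle between Q = 35 and Q = 70: ½·(70 − 35)·(31.5 − 14) = 306.25.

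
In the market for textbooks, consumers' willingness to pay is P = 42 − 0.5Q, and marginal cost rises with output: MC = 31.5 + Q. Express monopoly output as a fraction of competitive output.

A monopolist chooses Q where MR = MC. MR = 42 − Q; setting this equal to 31.5 + Q gives Q = 5.25 and P = 39.375.
Under competition P = MC: 42 − 0.5Q = 31.5 + Q ⇒ Q = 7, P = 38.5.
Ratio Q_m/Q_c = 5.25/7 = 0.75.

Q_m/Q_c = 0.75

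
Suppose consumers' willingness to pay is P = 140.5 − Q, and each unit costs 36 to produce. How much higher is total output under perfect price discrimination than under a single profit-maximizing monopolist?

Q rises by 52.25

The monopolist equates marginal revenue to marginal cost: 140.5 − 2Q = 36, so Q = 52.25. From demand, P = 88.25.
A perfectly discriminating monopolist sells every unit with P(Q) ≥ MC(Q), so output equals the competitive quantity Q = 104.5. Each buyer pays their reservation price, so CS = 0 and the firm captures all surplus.
Change in total output: 104.5 − 52.25 = 52.25.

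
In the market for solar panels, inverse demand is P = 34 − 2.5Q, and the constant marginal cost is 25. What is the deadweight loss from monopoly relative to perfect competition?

Under competition P = MC = 25, so Q = (34 − 25)/2.5 = 3.6.
Monopoly sets MR = MC: 34 − 5Q = 25 ⇒ Q = 1.8, P = 34 − 2.5·1.8 = 29.5.
DWL is the triangle between Q = 1.8 and Q = 3.6: ½·(3.6 − 1.8)·(29.5 − 25) = 4.05.

DWL = 4.05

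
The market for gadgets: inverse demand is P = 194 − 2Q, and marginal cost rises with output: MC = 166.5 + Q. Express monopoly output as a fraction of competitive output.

A monopolist chooses Q where MR = MC. MR = 194 − 4Q; setting this equal to 166.5 + Q gives Q = 5.5 and P = 183.
Competitive equilibrium sets price equal to marginal cost: 194 − 2Q = 166.5 + Q, so Q = 55/6 and P = 527/3.
Ratio Q_m/Q_c = 5.5/(55/6) = 0.6.

Q_m/Q_c = 0.6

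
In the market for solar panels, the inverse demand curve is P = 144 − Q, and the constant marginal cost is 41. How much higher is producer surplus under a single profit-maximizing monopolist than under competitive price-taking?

Competitive firms price at marginal cost: P = 41, giving Q = 103.
PS = (41 − 41)·103 = 0.
The monopolist equates marginal revenue to marginal cost: 144 − 2Q = 41, so Q = 51.5. From demand, P = 92.5.
PS = (92.5 − 41)·51.5 = 2652.25.
Change in producer surplus: 2652.25 − 0 = 2652.25.

PS rises by 2652.25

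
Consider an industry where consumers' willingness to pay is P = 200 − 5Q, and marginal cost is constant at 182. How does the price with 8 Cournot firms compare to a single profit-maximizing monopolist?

Cournot: P = 184; Monopoly: P = 191

In a 8-firm Cournot equilibrium, symmetry and the first-order condition give q = (200 − 182)/(45) = 0.4. So Q = 3.2 and P = 184.
Monopoly sets MR = MC: 200 − 10Q = 182 ⇒ Q = 1.8, P = 200 − 5·1.8 = 191.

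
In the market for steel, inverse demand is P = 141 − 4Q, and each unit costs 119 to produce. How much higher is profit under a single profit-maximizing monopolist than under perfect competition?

π rises by 30.25

Perfect competition: P = MC = 119, so 141 − 4Q = 119 and Q = 5.5.
Profit = (119 − 119)·5.5 = 0.
A monopolist chooses Q where MR = MC. MR = 141 − 8Q; setting this equal to 119 gives Q = 2.75 and P = 130.
Profit = (130 − 119)·2.75 = 30.25.
Change in profit: 30.25 − 0 = 30.25.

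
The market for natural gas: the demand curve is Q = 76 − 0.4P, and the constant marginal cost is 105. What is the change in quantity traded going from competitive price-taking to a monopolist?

Inverting demand: P = 190 − 2.5Q.
Competitive firms price at marginal cost: P = 105, giving Q = 34.
A monopolist chooses Q where MR = MC. MR = 190 − 5Q; setting this equal to 105 gives Q = 17 and P = 147.5.
Change in quantity traded: 17 − 34 = −17.

Q falls by 17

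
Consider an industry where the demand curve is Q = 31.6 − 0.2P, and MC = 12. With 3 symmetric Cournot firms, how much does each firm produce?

q_i = 7.3

Inverting demand: P = 158 − 5Q.
Cournot with 3 identical firms: the symmetric best-response condition is 158 − 20q = 12. Each firm produces q = 7.3, total output Q = 21.9, price P = 48.5.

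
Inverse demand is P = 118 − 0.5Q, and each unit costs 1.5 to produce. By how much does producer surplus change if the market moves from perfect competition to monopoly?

Competitive firms price at marginal cost: P = 1.5, giving Q = 233.
PS = (1.5 − 1.5)·233 = 0.
The monopolist equates marginal revenue to marginal cost: 118 − Q = 1.5, so Q = 116.5. From demand, P = 59.75.
PS = (59.75 − 1.5)·116.5 = 6786.125.
Change in producer surplus: 6786.125 − 0 = 6786.125.

PS rises by 6786.125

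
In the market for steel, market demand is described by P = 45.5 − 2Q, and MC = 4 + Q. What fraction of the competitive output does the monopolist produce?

Q_m/Q_c = 0.6

Monopoly sets MR = MC: 45.5 − 4Q = 4 + Q ⇒ Q = 8.3, P = 45.5 − 2·8.3 = 28.9.
Competitive equilibrium sets price equal to marginal cost: 45.5 − 2Q = 4 + Q, so Q = 83/6 and P = 107/6.
Ratio Q_m/Q_c = 8.3/(83/6) = 0.6.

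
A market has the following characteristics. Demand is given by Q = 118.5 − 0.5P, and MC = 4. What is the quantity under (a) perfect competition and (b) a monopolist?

Competition: Q = 116.5; Monopoly: Q = 58.25

Inverting demand: P = 237 − 2Q.
Under competition P = MC = 4, so Q = (237 − 4)/2 = 116.5.
Monopoly sets MR = MC: 237 − 4Q = 4 ⇒ Q = 58.25, P = 237 − 2·58.25 = 120.5.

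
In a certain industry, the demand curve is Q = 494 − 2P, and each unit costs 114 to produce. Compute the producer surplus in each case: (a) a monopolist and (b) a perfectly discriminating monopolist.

Monopoly: PS = 8844.5; Perfect PD: PS = 17689

Inverting demand: P = 247 − 0.5Q.
A monopolist chooses Q where MR = MC. MR = 247 − Q; setting this equal to 114 gives Q = 133 and P = 180.5.
PS = (180.5 − 114)·133 = 8844.5.
A perfectly discriminating monopolist sells every unit with P(Q) ≥ MC(Q), so output equals the competitive quantity Q = 266. Each buyer pays their reservation price, so CS = 0 and the firm captures all surplus.
PS = ½·(247 − 114)·266 = 17689.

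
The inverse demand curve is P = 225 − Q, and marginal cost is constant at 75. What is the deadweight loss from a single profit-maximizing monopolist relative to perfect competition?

Perfect competition: P = MC = 75, so 225 − Q = 75 and Q = 150.
A monopolist chooses Q where MR = MC. MR = 225 − 2Q; setting this equal to 75 gives Q = 75 and P = 150.
DWL is the triangle between Q = 75 and Q = 150: ½·(150 − 75)·(150 − 75) = 2812.5.

DWL = 2812.5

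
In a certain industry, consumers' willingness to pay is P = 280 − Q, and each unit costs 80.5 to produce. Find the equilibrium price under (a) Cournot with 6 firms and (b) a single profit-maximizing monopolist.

In a 6-firm Cournot equilibrium, symmetry and the first-order condition give q = (280 − 80.5)/(7) = 28.5. So Q = 171 and P = 109.
A monopolist chooses Q where MR = MC. MR = 280 − 2Q; setting this equal to 80.5 gives Q = 99.75 and P = 180.25.

Cournot: P = 109; Monopoly: P = 180.25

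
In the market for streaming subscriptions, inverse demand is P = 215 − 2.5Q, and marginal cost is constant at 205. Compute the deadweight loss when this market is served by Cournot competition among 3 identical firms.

Perfect competition: P = MC = 205, so 215 − 2.5Q = 205 and Q = 4.
With 3 symmetric Cournot firms, each firm's FOC gives 215 − 10q = 205, so q = 1, Q = 3·1 = 3, and P = 207.5.
DWL is the triangle between Q = 3 and Q = 4: ½·(4 − 3)·(207.5 − 205) = 1.25.

DWL = 1.25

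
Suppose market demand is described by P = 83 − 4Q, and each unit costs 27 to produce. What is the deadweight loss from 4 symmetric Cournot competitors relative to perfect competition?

DWL = 15.68

Under competition P = MC = 27, so Q = (83 − 27)/4 = 14.
In a 4-firm Cournot equilibrium, symmetry and the first-order condition give q = (83 − 27)/(20) = 2.8. So Q = 11.2 and P = 38.2.
DWL is the triangle between Q = 11.2 and Q = 14: ½·(14 − 11.2)·(38.2 − 27) = 15.68.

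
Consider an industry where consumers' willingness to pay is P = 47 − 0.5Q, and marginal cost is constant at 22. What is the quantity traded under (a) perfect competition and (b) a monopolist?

Competition: Q = 50; Monopoly: Q = 25

Perfect competition: P = MC = 22, so 47 − 0.5Q = 22 and Q = 50.
Monopoly sets MR = MC: 47 − Q = 22 ⇒ Q = 25, P = 47 − 0.5·25 = 34.5.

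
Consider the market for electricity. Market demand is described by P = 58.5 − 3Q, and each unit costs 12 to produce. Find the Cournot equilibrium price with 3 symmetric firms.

Cournot with 3 identical firms: the symmetric best-response condition is 58.5 − 12q = 12. Each firm produces q = 3.875, total output Q = 11.625, price P = 23.625.

P = 23.625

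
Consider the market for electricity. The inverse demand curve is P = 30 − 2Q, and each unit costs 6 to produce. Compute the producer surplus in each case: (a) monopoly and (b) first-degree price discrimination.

A monopolist chooses Q where MR = MC. MR = 30 − 4Q; setting this equal to 6 gives Q = 6 and P = 18.
PS = (18 − 6)·6 = 72.
Under first-degree price discrimination the firm charges each unit its demand price and produces up to where P = MC, i.e. Q = 12. Consumer surplus is zero; producer surplus equals total surplus.
PS = ½·(30 − 6)·12 = 144.

Monopoly: PS = 72; Perfect PD: PS = 144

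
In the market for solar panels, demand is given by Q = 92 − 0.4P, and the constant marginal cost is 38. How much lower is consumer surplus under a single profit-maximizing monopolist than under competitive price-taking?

Inverting demand: P = 230 − 2.5Q.
Competitive firms price at marginal cost: P = 38, giving Q = 76.8.
CS = ½·(230 − 38)·76.8 = 7372.8.
Monopoly sets MR = MC: 230 − 5Q = 38 ⇒ Q = 38.4, P = 230 − 2.5·38.4 = 134.
CS = ½·(230 − 134)·38.4 = 1843.2.
Change in consumer surplus: 1843.2 − 7372.8 = −5529.6.

CS falls by 5529.6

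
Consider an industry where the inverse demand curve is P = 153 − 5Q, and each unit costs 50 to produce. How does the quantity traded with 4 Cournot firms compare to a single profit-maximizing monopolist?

Cournot: Q = 16.48; Monopoly: Q = 10.3

With 4 symmetric Cournot firms, each firm's FOC gives 153 − 25q = 50, so q = 4.12, Q = 4·4.12 = 16.48, and P = 70.6.
The monopolist equates marginal revenue to marginal cost: 153 − 10Q = 50, so Q = 10.3. From demand, P = 101.5.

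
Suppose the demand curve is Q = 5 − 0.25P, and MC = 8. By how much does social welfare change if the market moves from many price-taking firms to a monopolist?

Inverting demand: P = 20 − 4Q.
Under competition P = MC = 8, so Q = (20 − 8)/4 = 3.
CS = ½·(20 − 8)·3 = 18; PS = (8 − 8)·3 = 0; TS = 18.
A monopolist chooses Q where MR = MC. MR = 20 − 8Q; setting this equal to 8 gives Q = 1.5 and P = 14.
CS = ½·(20 − 14)·1.5 = 4.5; PS = (14 − 8)·1.5 = 9; TS = 13.5.
Change in social welfare: 13.5 − 18 = −4.5.

Social welfare falls by 4.5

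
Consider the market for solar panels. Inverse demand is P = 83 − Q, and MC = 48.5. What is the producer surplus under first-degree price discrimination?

With perfect price discrimination, output is the efficient level Q = 34.5 (where demand meets MC), but every buyer pays their willingness to pay: CS = 0 and PS = total surplus.
PS = ½·(83 − 48.5)·34.5 = 595.125.

PS = 595.125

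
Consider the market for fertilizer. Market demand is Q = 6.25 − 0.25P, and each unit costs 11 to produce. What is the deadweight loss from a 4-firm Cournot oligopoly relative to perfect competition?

DWL = 0.98

Inverting demand: P = 25 − 4Q.
Perfect competition: P = MC = 11, so 25 − 4Q = 11 and Q = 3.5.
Cournot with 4 identical firms: the symmetric best-response condition is 25 − 20q = 11. Each firm produces q = 0.7, total output Q = 2.8, price P = 13.8.
DWL is the triangle between Q = 2.8 and Q = 3.5: ½·(3.5 − 2.8)·(13.8 − 11) = 0.98.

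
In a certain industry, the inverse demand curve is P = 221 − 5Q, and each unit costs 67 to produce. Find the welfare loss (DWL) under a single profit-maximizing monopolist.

DWL = 592.9

Under competition P = MC = 67, so Q = (221 − 67)/5 = 30.8.
A monopolist chooses Q where MR = MC. MR = 221 − 10Q; setting this equal to 67 gives Q = 15.4 and P = 144.
DWL is the triangle between Q = 15.4 and Q = 30.8: ½·(30.8 − 15.4)·(144 − 67) = 592.9.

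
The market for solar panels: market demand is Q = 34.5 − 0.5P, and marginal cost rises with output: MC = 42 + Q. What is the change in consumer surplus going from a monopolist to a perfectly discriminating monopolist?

Consumer surplus falls by 29.16

Inverting demand: P = 69 − 2Q.
A monopolist chooses Q where MR = MC. MR = 69 − 4Q; setting this equal to 42 + Q gives Q = 5.4 and P = 58.2.
CS = ½·(69 − 58.2)·5.4 = 29.16.
Under first-degree price discrimination the firm charges each unit its demand price and produces up to where P = MC, i.e. Q = 9. Consumer surplus is zero; producer surplus equals total surplus.
CS = 0.
Change in consumer surplus: 0 − 29.16 = −29.16.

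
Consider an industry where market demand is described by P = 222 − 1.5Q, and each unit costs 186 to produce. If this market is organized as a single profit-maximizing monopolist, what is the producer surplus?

PS = 216

The monopolist equates marginal revenue to marginal cost: 222 − 3Q = 186, so Q = 12. From demand, P = 204.
PS = (204 − 186)·12 = 216.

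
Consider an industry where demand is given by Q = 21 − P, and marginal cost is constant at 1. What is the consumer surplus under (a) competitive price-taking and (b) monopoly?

Competition: CS = 200; Monopoly: CS = 50

Inverting demand: P = 21 − Q.
Perfect competition: P = MC = 1, so 21 − Q = 1 and Q = 20.
CS = ½·(21 − 1)·20 = 200.
Monopoly sets MR = MC: 21 − 2Q = 1 ⇒ Q = 10, P = 21 − 10 = 11.
CS = ½·(21 − 11)·10 = 50.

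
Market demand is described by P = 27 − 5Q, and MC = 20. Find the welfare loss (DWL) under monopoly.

DWL = 1.225

Perfect competition: P = MC = 20, so 27 − 5Q = 20 and Q = 1.4.
Monopoly sets MR = MC: 27 − 10Q = 20 ⇒ Q = 0.7, P = 27 − 5·0.7 = 23.5.
DWL is the triangle between Q = 0.7 and Q = 1.4: ½·(1.4 − 0.7)·(23.5 − 20) = 1.225.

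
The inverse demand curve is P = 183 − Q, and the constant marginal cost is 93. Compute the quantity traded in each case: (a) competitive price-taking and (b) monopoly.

Competition: Q = 90; Monopoly: Q = 45

Under competition P = MC = 93, so Q = (183 − 93)/1 = 90.
Monopoly sets MR = MC: 183 − 2Q = 93 ⇒ Q = 45, P = 183 − 45 = 138.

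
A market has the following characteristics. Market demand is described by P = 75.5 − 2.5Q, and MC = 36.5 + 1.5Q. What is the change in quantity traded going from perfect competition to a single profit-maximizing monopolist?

Q falls by 3.75

Under competition P = MC: 75.5 − 2.5Q = 36.5 + 1.5Q ⇒ Q = 9.75, P = 51.125.
A monopolist chooses Q where MR = MC. MR = 75.5 − 5Q; setting this equal to 36.5 + 1.5Q gives Q = 6 and P = 60.5.
Change in quantity traded: 6 − 9.75 = −3.75.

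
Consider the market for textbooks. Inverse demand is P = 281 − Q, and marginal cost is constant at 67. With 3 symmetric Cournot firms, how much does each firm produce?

In a 3-firm Cournot equilibrium, symmetry and the first-order condition give q = (281 − 67)/(4) = 53.5. So Q = 160.5 and P = 120.5.

q_i = 53.5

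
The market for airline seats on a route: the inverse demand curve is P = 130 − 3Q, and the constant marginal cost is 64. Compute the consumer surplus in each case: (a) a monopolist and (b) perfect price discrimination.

Monopoly: CS = 181.5; Perfect PD: CS = 0

The monopolist equates marginal revenue to marginal cost: 130 − 6Q = 64, so Q = 11. From demand, P = 97.
CS = ½·(130 − 97)·11 = 181.5.
With perfect price discrimination, output is the efficient level Q = 22 (where demand meets MC), but every buyer pays their willingness to pay: CS = 0 and PS = total surplus.
CS = 0.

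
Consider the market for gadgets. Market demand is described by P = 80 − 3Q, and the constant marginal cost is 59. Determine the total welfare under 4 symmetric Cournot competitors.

TS = 70.56

Cournot with 4 identical firms: the symmetric best-response condition is 80 − 15q = 59. Each firm produces q = 1.4, total output Q = 5.6, price P = 63.2.
CS = ½·(80 − 63.2)·5.6 = 47.04; PS = (63.2 − 59)·5.6 = 23.52; TS = 70.56.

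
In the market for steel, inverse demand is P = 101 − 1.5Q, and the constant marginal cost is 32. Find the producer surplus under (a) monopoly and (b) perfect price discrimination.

Monopoly: PS = 793.5; Perfect PD: PS = 1587

A monopolist chooses Q where MR = MC. MR = 101 − 3Q; setting this equal to 32 gives Q = 23 and P = 66.5.
PS = (66.5 − 32)·23 = 793.5.
With perfect price discrimination, output is the efficient level Q = 46 (where demand meets MC), but every buyer pays their willingness to pay: CS = 0 and PS = total surplus.
PS = ½·(101 − 32)·46 = 1587.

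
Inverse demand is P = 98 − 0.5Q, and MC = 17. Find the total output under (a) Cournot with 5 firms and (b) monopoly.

Cournot with 5 identical firms: the symmetric best-response condition is 98 − 3q = 17. Each firm produces q = 27, total output Q = 135, price P = 30.5.
The monopolist equates marginal revenue to marginal cost: 98 − Q = 17, so Q = 81. From demand, P = 57.5.

Cournot: Q = 135; Monopoly: Q = 81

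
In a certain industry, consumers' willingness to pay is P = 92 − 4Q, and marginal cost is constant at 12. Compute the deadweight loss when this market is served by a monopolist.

Competitive firms price at marginal cost: P = 12, giving Q = 20.
Monopoly sets MR = MC: 92 − 8Q = 12 ⇒ Q = 10, P = 92 − 4·10 = 52.
DWL is the triangle between Q = 10 and Q = 20: ½·(20 − 10)·(52 − 12) = 200.

DWL = 200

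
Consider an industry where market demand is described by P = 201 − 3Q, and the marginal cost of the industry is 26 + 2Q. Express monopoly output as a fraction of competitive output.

A monopolist chooses Q where MR = MC. MR = 201 − 6Q; setting this equal to 26 + 2Q gives Q = 21.875 and P = 135.375.
Under competition P = MC: 201 − 3Q = 26 + 2Q ⇒ Q = 35, P = 96.
Ratio Q_m/Q_c = 21.875/35 = 0.625.

Q_m/Q_c = 0.625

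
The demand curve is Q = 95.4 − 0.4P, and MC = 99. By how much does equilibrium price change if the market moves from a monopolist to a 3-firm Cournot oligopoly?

P falls by 34.875

Inverting demand: P = 238.5 − 2.5Q.
A monopolist chooses Q where MR = MC. MR = 238.5 − 5Q; setting this equal to 99 gives Q = 27.9 and P = 168.75.
With 3 symmetric Cournot firms, each firm's FOC gives 238.5 − 10q = 99, so q = 13.95, Q = 3·13.95 = 41.85, and P = 133.875.
Change in equilibrium price: 133.875 − 168.75 = −34.875.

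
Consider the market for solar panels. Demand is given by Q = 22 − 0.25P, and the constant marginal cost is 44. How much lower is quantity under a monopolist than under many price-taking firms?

Inverting demand: P = 88 − 4Q.
Under competition P = MC = 44, so Q = (88 − 44)/4 = 11.
Monopoly sets MR = MC: 88 − 8Q = 44 ⇒ Q = 5.5, P = 88 − 4·5.5 = 66.
Change in quantity: 5.5 − 11 = −5.5.

Q falls by 5.5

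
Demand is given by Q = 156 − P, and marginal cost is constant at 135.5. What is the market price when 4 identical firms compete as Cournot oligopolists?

Inverting demand: P = 156 − Q.
Cournot with 4 identical firms: the symmetric best-response condition is 156 − 5q = 135.5. Each firm produces q = 4.1, total output Q = 16.4, price P = 139.6.

P = 139.6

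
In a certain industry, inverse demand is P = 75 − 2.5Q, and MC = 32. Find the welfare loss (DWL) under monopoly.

DWL = 92.45

Under competition P = MC = 32, so Q = (75 − 32)/2.5 = 17.2.
A monopolist chooses Q where MR = MC. MR = 75 − 5Q; setting this equal to 32 gives Q = 8.6 and P = 53.5.
DWL is the triangle between Q = 8.6 and Q = 17.2: ½·(17.2 − 8.6)·(53.5 − 32) = 92.45.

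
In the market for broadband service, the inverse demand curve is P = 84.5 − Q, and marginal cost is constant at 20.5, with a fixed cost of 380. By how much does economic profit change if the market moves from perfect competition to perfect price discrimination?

π rises by 2048

Perfect competition: P = MC = 20.5, so 84.5 − Q = 20.5 and Q = 64.
Profit = (20.5 − 20.5)·64 − 380 = −380.
A perfectly discriminating monopolist sells every unit with P(Q) ≥ MC(Q), so output equals the competitive quantity Q = 64. Each buyer pays their reservation price, so CS = 0 and the firm captures all surplus.
PS equals the full surplus area, 2048. Profit = 2048 − 380 = 1668.
Change in economic profit: 1668 − −380 = 2048.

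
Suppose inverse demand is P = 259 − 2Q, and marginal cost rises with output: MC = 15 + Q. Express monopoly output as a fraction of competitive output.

Monopoly sets MR = MC: 259 − 4Q = 15 + Q ⇒ Q = 48.8, P = 259 − 2·48.8 = 161.4.
Competitive equilibrium sets price equal to marginal cost: 259 − 2Q = 15 + Q, so Q = 244/3 and P = 289/3.
Ratio Q_m/Q_c = 48.8/(244/3) = 0.6.

Q_m/Q_c = 0.6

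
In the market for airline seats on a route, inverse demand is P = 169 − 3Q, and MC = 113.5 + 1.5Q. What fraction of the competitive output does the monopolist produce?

Monopoly sets MR = MC: 169 − 6Q = 113.5 + 1.5Q ⇒ Q = 7.4, P = 169 − 3·7.4 = 146.8.
Under competition P = MC: 169 − 3Q = 113.5 + 1.5Q ⇒ Q = 37/3, P = 132.
Ratio Q_m/Q_c = 7.4/(37/3) = 0.6.

Q_m/Q_c = 0.6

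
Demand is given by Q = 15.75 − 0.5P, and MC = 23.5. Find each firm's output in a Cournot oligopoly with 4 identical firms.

Inverting demand: P = 31.5 − 2Q.
Cournot with 4 identical firms: the symmetric best-response condition is 31.5 − 10q = 23.5. Each firm produces q = 0.8, total output Q = 3.2, price P = 25.1.

q_i = 0.8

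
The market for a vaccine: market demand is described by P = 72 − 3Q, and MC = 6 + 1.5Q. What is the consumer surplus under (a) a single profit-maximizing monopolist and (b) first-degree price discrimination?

Monopoly: CS = 116.16; Perfect PD: CS = 0

A monopolist chooses Q where MR = MC. MR = 72 − 6Q; setting this equal to 6 + 1.5Q gives Q = 8.8 and P = 45.6.
CS = ½·(72 − 45.6)·8.8 = 116.16.
Under first-degree price discrimination the firm charges each unit its demand price and produces up to where P = MC, i.e. Q = 44/3. Consumer surplus is zero; producer surplus equals total surplus.
CS = 0.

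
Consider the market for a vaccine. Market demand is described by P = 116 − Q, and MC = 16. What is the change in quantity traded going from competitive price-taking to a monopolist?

Competitive firms price at marginal cost: P = 16, giving Q = 100.
Monopoly sets MR = MC: 116 − 2Q = 16 ⇒ Q = 50, P = 116 − 50 = 66.
Change in quantity traded: 50 − 100 = −50.

Quantity traded falls by 50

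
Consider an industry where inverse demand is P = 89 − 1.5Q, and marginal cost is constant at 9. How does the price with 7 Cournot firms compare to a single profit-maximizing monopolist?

Cournot: P = 19; Monopoly: P = 49

In a 7-firm Cournot equilibrium, symmetry and the first-order condition give q = (89 − 9)/(12) = 20/3. So Q = 140/3 and P = 19.
Monopoly sets MR = MC: 89 − 3Q = 9 ⇒ Q = 80/3, P = 89 − 1.5·80/3 = 49.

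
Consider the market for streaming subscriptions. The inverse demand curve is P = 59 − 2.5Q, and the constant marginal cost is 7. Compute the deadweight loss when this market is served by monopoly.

Perfect competition: P = MC = 7, so 59 − 2.5Q = 7 and Q = 20.8.
The monopolist equates marginal revenue to marginal cost: 59 − 5Q = 7, so Q = 10.4. From demand, P = 33.
DWL is the triangle between Q = 10.4 and Q = 20.8: ½·(20.8 − 10.4)·(33 − 7) = 135.2.

DWL = 135.2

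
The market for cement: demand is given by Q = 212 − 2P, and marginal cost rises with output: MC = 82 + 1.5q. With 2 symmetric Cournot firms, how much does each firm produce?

q_i = 8

Inverting demand: P = 106 − 0.5Q.
With 2 symmetric Cournot firms, each firm's FOC gives 106 − 1.5q = 82 + 1.5q, so q = 8, Q = 2·8 = 16, and P = 98.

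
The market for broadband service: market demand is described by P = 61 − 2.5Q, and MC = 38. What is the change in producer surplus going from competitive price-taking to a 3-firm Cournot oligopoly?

Producer surplus rises by 39.675

Competitive firms price at marginal cost: P = 38, giving Q = 9.2.
PS = (38 − 38)·9.2 = 0.
With 3 symmetric Cournot firms, each firm's FOC gives 61 − 10q = 38, so q = 2.3, Q = 3·2.3 = 6.9, and P = 43.75.
PS = (43.75 − 38)·6.9 = 39.675.
Change in producer surplus: 39.675 − 0 = 39.675.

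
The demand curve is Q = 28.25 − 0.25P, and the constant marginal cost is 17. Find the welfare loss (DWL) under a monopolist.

Inverting demand: P = 113 − 4Q.
Competitive firms price at marginal cost: P = 17, giving Q = 24.
Monopoly sets MR = MC: 113 − 8Q = 17 ⇒ Q = 12, P = 113 − 4·12 = 65.
DWL is the triangle between Q = 12 and Q = 24: ½·(24 − 12)·(65 − 17) = 288.

DWL = 288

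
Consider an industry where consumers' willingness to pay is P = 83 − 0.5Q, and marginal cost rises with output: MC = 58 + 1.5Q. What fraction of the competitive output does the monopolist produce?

A monopolist chooses Q where MR = MC. MR = 83 − Q; setting this equal to 58 + 1.5Q gives Q = 10 and P = 78.
Under competition P = MC: 83 − 0.5Q = 58 + 1.5Q ⇒ Q = 12.5, P = 76.75.
Ratio Q_m/Q_c = 10/12.5 = 0.8.

Q_m/Q_c = 0.8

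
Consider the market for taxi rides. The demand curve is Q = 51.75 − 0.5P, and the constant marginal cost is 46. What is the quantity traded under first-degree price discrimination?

Q = 28.75

Inverting demand: P = 103.5 − 2Q.
With perfect price discrimination, output is the efficient level Q = 28.75 (where demand meets MC), but every buyer pays their willingness to pay: CS = 0 and PS = total surplus.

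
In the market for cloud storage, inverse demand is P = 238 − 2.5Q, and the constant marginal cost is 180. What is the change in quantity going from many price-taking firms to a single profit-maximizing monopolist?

Quantity falls by 11.6

Perfect competition: P = MC = 180, so 238 − 2.5Q = 180 and Q = 23.2.
The monopolist equates marginal revenue to marginal cost: 238 − 5Q = 180, so Q = 11.6. From demand, P = 209.
Change in quantity: 11.6 − 23.2 = −11.6.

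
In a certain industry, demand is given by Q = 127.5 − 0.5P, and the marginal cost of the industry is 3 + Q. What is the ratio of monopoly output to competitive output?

Q_m/Q_c = 0.6

Inverting demand: P = 255 − 2Q.
The monopolist equates marginal revenue to marginal cost: 255 − 4Q = 3 + Q, so Q = 50.4. From demand, P = 154.2.
Competitive equilibrium sets price equal to marginal cost: 255 − 2Q = 3 + Q, so Q = 84 and P = 87.
Ratio Q_m/Q_c = 50.4/84 = 0.6.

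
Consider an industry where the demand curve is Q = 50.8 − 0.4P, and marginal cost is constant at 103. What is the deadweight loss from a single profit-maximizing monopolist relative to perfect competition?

DWL = 28.8

Inverting demand: P = 127 − 2.5Q.
Under competition P = MC = 103, so Q = (127 − 103)/2.5 = 9.6.
A monopolist chooses Q where MR = MC. MR = 127 − 5Q; setting this equal to 103 gives Q = 4.8 and P = 115.
DWL is the triangle between Q = 4.8 and Q = 9.6: ½·(9.6 − 4.8)·(115 − 103) = 28.8.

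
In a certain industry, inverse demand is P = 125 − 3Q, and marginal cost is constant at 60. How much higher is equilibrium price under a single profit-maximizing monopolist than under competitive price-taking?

Under competition P = MC = 60, so Q = (125 − 60)/3 = 65/3.
The monopolist equates marginal revenue to marginal cost: 125 − 6Q = 60, so Q = 65/6. From demand, P = 92.5.
Change in equilibrium price: 92.5 − 60 = 32.5.

P rises by 32.5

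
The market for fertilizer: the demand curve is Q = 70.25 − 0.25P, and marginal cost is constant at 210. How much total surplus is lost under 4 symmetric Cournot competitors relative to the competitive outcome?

DWL = 25.205

Inverting demand: P = 281 − 4Q.
Under competition P = MC = 210, so Q = (281 − 210)/4 = 17.75.
With 4 symmetric Cournot firms, each firm's FOC gives 281 − 20q = 210, so q = 3.55, Q = 4·3.55 = 14.2, and P = 224.2.
DWL is the triangle between Q = 14.2 and Q = 17.75: ½·(17.75 − 14.2)·(224.2 − 210) = 25.205.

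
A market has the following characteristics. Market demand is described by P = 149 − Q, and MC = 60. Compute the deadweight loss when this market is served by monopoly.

DWL = 990.125

Competitive firms price at marginal cost: P = 60, giving Q = 89.
Monopoly sets MR = MC: 149 − 2Q = 60 ⇒ Q = 44.5, P = 149 − 44.5 = 104.5.
DWL is the triangle between Q = 44.5 and Q = 89: ½·(89 − 44.5)·(104.5 − 60) = 990.125.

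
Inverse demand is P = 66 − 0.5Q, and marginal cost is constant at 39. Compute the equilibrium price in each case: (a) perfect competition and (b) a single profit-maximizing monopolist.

Under competition P = MC = 39, so Q = (66 − 39)/0.5 = 54.
Monopoly sets MR = MC: 66 − Q = 39 ⇒ Q = 27, P = 66 − 0.5·27 = 52.5.

Competition: P = 39; Monopoly: P = 52.5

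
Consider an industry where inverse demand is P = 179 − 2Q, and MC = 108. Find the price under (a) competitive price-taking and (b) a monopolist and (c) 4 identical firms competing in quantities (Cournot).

Competition: P = 108; Monopoly: P = 143.5; Cournot: P = 122.2

Perfect competition: P = MC = 108, so 179 − 2Q = 108 and Q = 35.5.
The monopolist equates marginal revenue to marginal cost: 179 − 4Q = 108, so Q = 17.75. From demand, P = 143.5.
In a 4-firm Cournot equilibrium, symmetry and the first-order condition give q = (179 − 108)/(10) = 7.1. So Q = 28.4 and P = 122.2.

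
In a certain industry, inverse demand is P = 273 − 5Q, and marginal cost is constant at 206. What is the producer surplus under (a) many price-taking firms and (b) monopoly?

Competition: PS = 0; Monopoly: PS = 224.45

Perfect competition: P = MC = 206, so 273 − 5Q = 206 and Q = 13.4.
PS = (206 − 206)·13.4 = 0.
The monopolist equates marginal revenue to marginal cost: 273 − 10Q = 206, so Q = 6.7. From demand, P = 239.5.
PS = (239.5 − 206)·6.7 = 224.45.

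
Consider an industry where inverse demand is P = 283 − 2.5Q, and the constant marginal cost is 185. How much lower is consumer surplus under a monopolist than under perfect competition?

Competitive firms price at marginal cost: P = 185, giving Q = 39.2.
CS = ½·(283 − 185)·39.2 = 1920.8.
Monopoly sets MR = MC: 283 − 5Q = 185 ⇒ Q = 19.6, P = 283 − 2.5·19.6 = 234.
CS = ½·(283 − 234)·19.6 = 480.2.
Change in consumer surplus: 480.2 − 1920.8 = −1440.6.

Consumer surplus falls by 1440.6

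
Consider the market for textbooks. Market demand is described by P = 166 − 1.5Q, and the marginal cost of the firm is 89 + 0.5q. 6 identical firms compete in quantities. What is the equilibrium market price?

With 6 symmetric Cournot firms, each firm's FOC gives 166 − 10.5q = 89 + 0.5q, so q = 7, Q = 6·7 = 42, and P = 103.

P = 103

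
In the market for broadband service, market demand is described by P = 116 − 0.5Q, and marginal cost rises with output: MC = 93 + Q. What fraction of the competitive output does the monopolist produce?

Monopoly sets MR = MC: 116 − Q = 93 + Q ⇒ Q = 11.5, P = 116 − 0.5·11.5 = 110.25.
Competitive equilibrium sets price equal to marginal cost: 116 − 0.5Q = 93 + Q, so Q = 46/3 and P = 325/3.
Ratio Q_m/Q_c = 11.5/(46/3) = 0.75.

Q_m/Q_c = 0.75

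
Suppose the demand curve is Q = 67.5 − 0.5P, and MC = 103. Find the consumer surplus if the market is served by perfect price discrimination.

CS = 0

Inverting demand: P = 135 − 2Q.
Under first-degree price discrimination the firm charges each unit its demand price and produces up to where P = MC, i.e. Q = 16. Consumer surplus is zero; producer surplus equals total surplus.
CS = 0.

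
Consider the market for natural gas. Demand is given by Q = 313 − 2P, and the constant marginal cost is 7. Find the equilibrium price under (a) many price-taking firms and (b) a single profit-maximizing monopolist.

Inverting demand: P = 156.5 − 0.5Q.
Under competition P = MC = 7, so Q = (156.5 − 7)/0.5 = 299.
A monopolist chooses Q where MR = MC. MR = 156.5 − Q; setting this equal to 7 gives Q = 149.5 and P = 81.75.

Competition: P = 7; Monopoly: P = 81.75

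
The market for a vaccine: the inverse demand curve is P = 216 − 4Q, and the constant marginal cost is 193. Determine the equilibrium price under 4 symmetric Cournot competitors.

With 4 symmetric Cournot firms, each firm's FOC gives 216 − 20q = 193, so q = 1.15, Q = 4·1.15 = 4.6, and P = 197.6.

P = 197.6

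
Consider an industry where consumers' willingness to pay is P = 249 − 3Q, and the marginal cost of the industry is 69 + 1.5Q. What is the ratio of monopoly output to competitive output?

Q_m/Q_c = 0.6

A monopolist chooses Q where MR = MC. MR = 249 − 6Q; setting this equal to 69 + 1.5Q gives Q = 24 and P = 177.
Competitive equilibrium sets price equal to marginal cost: 249 − 3Q = 69 + 1.5Q, so Q = 40 and P = 129.
Ratio Q_m/Q_c = 24/40 = 0.6.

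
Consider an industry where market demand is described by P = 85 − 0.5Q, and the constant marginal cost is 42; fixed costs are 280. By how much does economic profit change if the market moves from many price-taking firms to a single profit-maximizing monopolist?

Under competition P = MC = 42, so Q = (85 − 42)/0.5 = 86.
Profit = (42 − 42)·86 − 280 = −280.
A monopolist chooses Q where MR = MC. MR = 85 − Q; setting this equal to 42 gives Q = 43 and P = 63.5.
Profit = (63.5 − 42)·43 − 280 = 644.5.
Change in economic profit: 644.5 − −280 = 924.5.

Economic profit rises by 924.5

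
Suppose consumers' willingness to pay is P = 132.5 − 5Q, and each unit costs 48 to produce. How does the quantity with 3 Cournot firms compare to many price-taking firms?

Cournot with 3 identical firms: the symmetric best-response condition is 132.5 − 20q = 48. Each firm produces q = 4.225, total output Q = 12.675, price P = 69.125.
Perfect competition: P = MC = 48, so 132.5 − 5Q = 48 and Q = 16.9.

Cournot: Q = 12.675; Competition: Q = 16.9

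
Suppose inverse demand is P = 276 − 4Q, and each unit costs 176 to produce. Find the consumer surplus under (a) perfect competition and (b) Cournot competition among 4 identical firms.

Competitive firms price at marginal cost: P = 176, giving Q = 25.
CS = ½·(276 − 176)·25 = 1250.
Cournot with 4 identical firms: the symmetric best-response condition is 276 − 20q = 176. Each firm produces q = 5, total output Q = 20, price P = 196.
CS = ½·(276 − 196)·20 = 800.

Competition: CS = 1250; Cournot: CS = 800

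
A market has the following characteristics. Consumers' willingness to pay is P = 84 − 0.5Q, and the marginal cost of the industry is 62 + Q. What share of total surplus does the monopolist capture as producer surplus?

PS/TS = 0.8

A monopolist chooses Q where MR = MC. MR = 84 − Q; setting this equal to 62 + Q gives Q = 11 and P = 78.5.
CS = ½·(84 − 78.5)·11 = 30.25.
PS = P·Q − VC(Q) = 78.5·11 − (62·11 + ½·1·11²) = 121.
Share captured = PS/TS = 121/151.25 = 0.8.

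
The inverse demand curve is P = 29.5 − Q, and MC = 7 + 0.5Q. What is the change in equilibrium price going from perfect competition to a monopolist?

Equilibrium price rises by 6

Under competition P = MC: 29.5 − Q = 7 + 0.5Q ⇒ Q = 15, P = 14.5.
A monopolist chooses Q where MR = MC. MR = 29.5 − 2Q; setting this equal to 7 + 0.5Q gives Q = 9 and P = 20.5.
Change in equilibrium price: 20.5 − 14.5 = 6.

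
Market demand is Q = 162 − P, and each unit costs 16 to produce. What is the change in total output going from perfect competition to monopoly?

Q falls by 73

Inverting demand: P = 162 − Q.
Under competition P = MC = 16, so Q = (162 − 16)/1 = 146.
The monopolist equates marginal revenue to marginal cost: 162 − 2Q = 16, so Q = 73. From demand, P = 89.
Change in total output: 73 − 146 = −73.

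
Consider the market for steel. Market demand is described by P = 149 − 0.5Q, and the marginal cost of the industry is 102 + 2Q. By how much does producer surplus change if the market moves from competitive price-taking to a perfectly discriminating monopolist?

Producer surplus rises by 88.36

Under competition P = MC: 149 − 0.5Q = 102 + 2Q ⇒ Q = 18.8, P = 139.6.
PS = P·Q − VC(Q) = 139.6·18.8 − (102·18.8 + ½·2·18.8²) = 353.44.
Under first-degree price discrimination the firm charges each unit its demand price and produces up to where P = MC, i.e. Q = 18.8. Consumer surplus is zero; producer surplus equals total surplus.
PS = ½·(149 − 102)·18.8 = 441.8.
Change in producer surplus: 441.8 − 353.44 = 88.36.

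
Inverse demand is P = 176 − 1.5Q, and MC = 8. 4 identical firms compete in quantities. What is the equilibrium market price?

With 4 symmetric Cournot firms, each firm's FOC gives 176 − 7.5q = 8, so q = 22.4, Q = 4·22.4 = 89.6, and P = 41.6.

P = 41.6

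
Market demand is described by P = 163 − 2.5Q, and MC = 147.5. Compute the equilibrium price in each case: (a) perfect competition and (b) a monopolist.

Under competition P = MC = 147.5, so Q = (163 − 147.5)/2.5 = 6.2.
Monopoly sets MR = MC: 163 − 5Q = 147.5 ⇒ Q = 3.1, P = 163 − 2.5·3.1 = 155.25.

Competition: P = 147.5; Monopoly: P = 155.25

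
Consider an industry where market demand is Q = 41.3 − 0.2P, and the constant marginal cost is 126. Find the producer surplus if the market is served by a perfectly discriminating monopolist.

PS = 648.025

Inverting demand: P = 206.5 − 5Q.
A perfectly discriminating monopolist sells every unit with P(Q) ≥ MC(Q), so output equals the competitive quantity Q = 16.1. Each buyer pays their reservation price, so CS = 0 and the firm captures all surplus.
PS = ½·(206.5 − 126)·16.1 = 648.025.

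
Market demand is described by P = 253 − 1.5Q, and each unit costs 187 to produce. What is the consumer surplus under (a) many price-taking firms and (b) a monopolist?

Competitive firms price at marginal cost: P = 187, giving Q = 44.
CS = ½·(253 − 187)·44 = 1452.
The monopolist equates marginal revenue to marginal cost: 253 − 3Q = 187, so Q = 22. From demand, P = 220.
CS = ½·(253 − 220)·22 = 363.

Competition: CS = 1452; Monopoly: CS = 363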